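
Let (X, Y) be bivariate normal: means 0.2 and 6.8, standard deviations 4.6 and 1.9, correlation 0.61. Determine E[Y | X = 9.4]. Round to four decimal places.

9.1180

For a bivariate normal, E[Y | X=x] = μ_Y + ρ·(σ_Y/σ_X)·(x − μ_X).
E[Y | X=9.4] = 6.8 + (0.61)·(1.9/4.6)·(9.4 − (0.2)) = 6.8 + (0.25196)·(9.2) = 9.1180.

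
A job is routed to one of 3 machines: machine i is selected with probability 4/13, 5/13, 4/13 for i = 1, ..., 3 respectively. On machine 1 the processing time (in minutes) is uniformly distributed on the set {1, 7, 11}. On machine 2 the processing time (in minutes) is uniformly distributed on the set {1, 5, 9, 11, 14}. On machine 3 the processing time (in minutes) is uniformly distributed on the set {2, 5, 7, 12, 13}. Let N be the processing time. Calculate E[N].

E[N | machine 1] = (1+7+11)/3 = 19/3.
E[N | machine 2] = (1+5+9+11+14)/5 = 8.
E[N | machine 3] = (2+5+7+12+13)/5 = 39/5.
E[N] = (4/13)·(19/3) + (5/13)·(8) + (4/13)·(39/5) = 1448/195.

1448/195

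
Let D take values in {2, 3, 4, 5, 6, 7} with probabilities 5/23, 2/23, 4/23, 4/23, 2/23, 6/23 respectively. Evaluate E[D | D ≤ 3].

P(D ≤ 3) = 7/23.
Σ over the event: 2·5/23 + 3·2/23 = 16/23.
E[D | D ≤ 3] = (16/23) / (7/23) = 16/7.

16/7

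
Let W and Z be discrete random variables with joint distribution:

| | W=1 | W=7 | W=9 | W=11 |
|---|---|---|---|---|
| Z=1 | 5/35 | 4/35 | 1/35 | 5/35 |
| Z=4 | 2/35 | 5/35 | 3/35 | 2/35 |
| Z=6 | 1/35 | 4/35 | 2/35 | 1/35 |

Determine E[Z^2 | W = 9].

P(W = 9) = 6/35.
Σ Z^2·P over the event = 1·(1/35) + 16·(3/35) + 36·(2/35) = 121/35.
E[Z^2 | W = 9] = (121/35) / (6/35) = 121/6.

121/6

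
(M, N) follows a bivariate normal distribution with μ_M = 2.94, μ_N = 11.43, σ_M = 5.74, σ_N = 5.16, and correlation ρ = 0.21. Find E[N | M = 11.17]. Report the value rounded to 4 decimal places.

12.9837

E[N | M=x] = μ_N + ρ(σ_N/σ_M)(x − μ_M) for jointly normal variables.
E[N | M=11.17] = 11.43 + (0.21)·(5.16/5.74)·(11.17 − (2.94)) = 11.43 + (0.18878)·(8.23) = 12.9837.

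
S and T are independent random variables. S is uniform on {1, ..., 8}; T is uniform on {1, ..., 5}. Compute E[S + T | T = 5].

19/2

Outcomes with T = 5: (1,5), (2,5), (3,5), (4,5), (5,5), (6,5), (7,5), (8,5), each with probability 1/40.
E[S + T | T = 5] = (6 + 7 + 8 + 9 + 10 + 11 + 12 + 13) / 8 = 19/2.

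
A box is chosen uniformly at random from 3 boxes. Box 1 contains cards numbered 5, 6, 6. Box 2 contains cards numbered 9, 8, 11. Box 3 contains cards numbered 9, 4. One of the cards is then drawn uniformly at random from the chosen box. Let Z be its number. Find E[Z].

E[Z | box 1] = (5+6+6)/3 = 17/3.
E[Z | box 2] = (9+8+11)/3 = 28/3.
E[Z | box 3] = (9+4)/2 = 13/2.
By the law of total expectation,
E[Z] = (1/3)·(17/3) + (1/3)·(28/3) + (1/3)·(13/2) = 43/6.

43/6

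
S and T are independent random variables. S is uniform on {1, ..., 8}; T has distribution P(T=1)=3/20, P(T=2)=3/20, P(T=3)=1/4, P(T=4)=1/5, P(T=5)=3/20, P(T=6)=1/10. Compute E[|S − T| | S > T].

286/93

P(S > T) = 93/160.
Summing |S−T|·P(x,y) over outcomes with S > T gives 143/80.
E[|S − T| | S > T] = (143/80) / (93/160) = 286/93.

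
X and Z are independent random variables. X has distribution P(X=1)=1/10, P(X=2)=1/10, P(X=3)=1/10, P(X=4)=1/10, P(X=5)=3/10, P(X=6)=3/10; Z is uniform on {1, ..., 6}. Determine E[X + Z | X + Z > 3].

P(X + Z > 3) = 19/20.
Summing (X+Z)·P(x,y) over outcomes with X + Z > 3 gives 23/3.
E[X + Z | X + Z > 3] = (23/3) / (19/20) = 460/57.

460/57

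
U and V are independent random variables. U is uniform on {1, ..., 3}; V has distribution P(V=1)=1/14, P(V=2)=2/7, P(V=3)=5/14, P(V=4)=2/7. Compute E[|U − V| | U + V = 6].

8/9

P(U + V = 6) = 3/14.
Summing |U−V|·P(x,y) over outcomes with U + V = 6 gives 4/21.
E[|U − V| | U + V = 6] = (4/21) / (3/14) = 8/9.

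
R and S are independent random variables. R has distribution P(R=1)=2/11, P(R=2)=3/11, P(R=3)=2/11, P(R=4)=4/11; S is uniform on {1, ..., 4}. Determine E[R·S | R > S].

120/19

P(R > S) = 19/44.
Summing RS·P(x,y) over outcomes with R > S gives 30/11.
E[R·S | R > S] = (30/11) / (19/44) = 120/19.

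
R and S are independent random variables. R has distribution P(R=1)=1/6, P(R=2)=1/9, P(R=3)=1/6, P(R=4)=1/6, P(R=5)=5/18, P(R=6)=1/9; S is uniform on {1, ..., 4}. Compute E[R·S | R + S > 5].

557/45

P(R + S > 5) = 5/8.
Summing RS·P(x,y) over outcomes with R + S > 5 gives 557/72.
E[R·S | R + S > 5] = (557/72) / (5/8) = 557/45.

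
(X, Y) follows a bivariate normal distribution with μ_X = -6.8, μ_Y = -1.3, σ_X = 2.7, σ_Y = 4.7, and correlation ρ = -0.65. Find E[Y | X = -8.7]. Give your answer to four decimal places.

E[Y | X=x] = μ_Y + ρ(σ_Y/σ_X)(x − μ_X) for jointly normal variables.
E[Y | X=-8.7] = -1.3 + (-0.65)·(4.7/2.7)·(-8.7 − (-6.8)) = -1.3 + (-1.13148)·(-1.9) = 0.8498.

0.8498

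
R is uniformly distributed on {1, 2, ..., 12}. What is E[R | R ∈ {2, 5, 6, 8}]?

P(R ∈ {2, 5, 6, 8}) = 1/3.
Σ over the event: 2·1/12 + 5·1/12 + 6·1/12 + 8·1/12 = 7/4.
E[R | R ∈ {2, 5, 6, 8}] = (7/4) / (1/3) = 21/4.

21/4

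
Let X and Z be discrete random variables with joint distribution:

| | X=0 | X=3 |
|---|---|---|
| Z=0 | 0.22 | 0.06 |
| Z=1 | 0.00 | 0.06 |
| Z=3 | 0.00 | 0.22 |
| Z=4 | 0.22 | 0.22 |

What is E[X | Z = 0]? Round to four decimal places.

P(Z = 0) = 0.28.
Σ X·P over the event = 0·(0.22) + 3·(0.06) = 0.18.
E[X | Z = 0] = (0.18) / (0.28) = 0.6429.

0.6429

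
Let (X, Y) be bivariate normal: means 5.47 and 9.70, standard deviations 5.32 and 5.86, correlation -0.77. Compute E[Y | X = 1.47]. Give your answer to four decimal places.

The regression of Y on X has slope ρ·σ_Y/σ_X and passes through (μ_X, μ_Y).
E[Y | X=1.47] = 9.70 + (-0.77)·(5.86/5.32)·(1.47 − (5.47)) = 9.70 + (-0.84816)·(-4) = 13.0926.

13.0926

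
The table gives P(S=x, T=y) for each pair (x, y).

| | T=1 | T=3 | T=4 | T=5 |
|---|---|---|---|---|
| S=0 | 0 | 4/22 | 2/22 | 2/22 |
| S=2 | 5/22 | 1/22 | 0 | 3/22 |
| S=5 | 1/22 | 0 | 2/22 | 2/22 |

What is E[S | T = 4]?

5/2

P(T = 4) = 2/11.
Summing S·P(S=x,T=y) over the conditioning event gives 5/11.
E[S | T = 4] = (5/11) / (2/11) = 5/2.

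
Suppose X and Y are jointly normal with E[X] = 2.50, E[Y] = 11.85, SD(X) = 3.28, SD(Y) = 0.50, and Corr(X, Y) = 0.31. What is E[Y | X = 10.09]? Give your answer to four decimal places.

12.2087

E[Y | X=x] = μ_Y + ρ(σ_Y/σ_X)(x − μ_X) for jointly normal variables.
E[Y | X=10.09] = 11.85 + (0.31)·(0.50/3.28)·(10.09 − (2.50)) = 11.85 + (0.047256)·(7.59) = 12.2087.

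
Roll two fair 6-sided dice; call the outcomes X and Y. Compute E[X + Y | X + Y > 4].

116/15

P(X + Y > 4) = 5/6.
Summing (X+Y)·P(x,y) over outcomes with X + Y > 4 gives 58/9.
E[X + Y | X + Y > 4] = (58/9) / (5/6) = 116/15.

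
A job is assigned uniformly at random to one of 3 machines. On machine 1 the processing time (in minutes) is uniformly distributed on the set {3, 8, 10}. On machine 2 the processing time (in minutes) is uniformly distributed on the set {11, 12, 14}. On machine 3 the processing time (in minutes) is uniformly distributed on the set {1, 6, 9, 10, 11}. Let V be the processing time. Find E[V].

E[V | machine 1] = (3+8+10)/3 = 7.
E[V | machine 2] = (11+12+14)/3 = 37/3.
E[V | machine 3] = (1+6+9+10+11)/5 = 37/5.
E[V] = (1/3)·(7) + (1/3)·(37/3) + (1/3)·(37/5) = 401/45.

401/45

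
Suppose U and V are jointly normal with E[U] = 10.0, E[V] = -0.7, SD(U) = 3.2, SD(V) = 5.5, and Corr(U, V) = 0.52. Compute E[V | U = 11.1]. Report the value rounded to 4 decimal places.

0.2831

E[V | U=x] = μ_V + ρ(σ_V/σ_U)(x − μ_U) for jointly normal variables.
E[V | U=11.1] = -0.7 + (0.52)·(5.5/3.2)·(11.1 − (10.0)) = -0.7 + (0.89375)·(1.1) = 0.2831.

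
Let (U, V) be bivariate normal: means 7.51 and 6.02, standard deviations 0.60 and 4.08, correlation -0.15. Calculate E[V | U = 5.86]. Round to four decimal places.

E[V | U=x] = μ_V + ρ(σ_V/σ_U)(x − μ_U) for jointly normal variables.
E[V | U=5.86] = 6.02 + (-0.15)·(4.08/0.60)·(5.86 − (7.51)) = 6.02 + (-1.02)·(-1.65) = 7.7030.

7.7030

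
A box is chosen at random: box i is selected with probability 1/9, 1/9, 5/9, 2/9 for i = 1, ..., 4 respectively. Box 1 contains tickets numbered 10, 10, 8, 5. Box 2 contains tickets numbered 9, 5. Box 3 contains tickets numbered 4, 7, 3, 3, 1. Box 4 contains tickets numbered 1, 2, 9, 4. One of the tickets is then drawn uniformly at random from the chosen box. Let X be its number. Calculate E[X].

E[X | box 1] = (10+10+8+5)/4 = 33/4.
E[X | box 2] = (9+5)/2 = 7.
E[X | box 3] = (4+7+3+3+1)/5 = 18/5.
E[X | box 4] = (1+2+9+4)/4 = 4.
E[X] = (1/9)·(33/4) + (1/9)·(7) + (5/9)·(18/5) + (2/9)·(4) = 55/12.

55/12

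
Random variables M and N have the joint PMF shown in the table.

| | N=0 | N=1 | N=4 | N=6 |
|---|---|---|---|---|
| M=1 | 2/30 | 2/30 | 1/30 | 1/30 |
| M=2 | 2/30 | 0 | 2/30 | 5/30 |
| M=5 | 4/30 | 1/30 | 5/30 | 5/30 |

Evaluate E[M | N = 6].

P(N = 6) = 11/30.
Σ M·P over the event = 1·(1/30) + 2·(5/30) + 5·(5/30) = 6/5.
E[M | N = 6] = (6/5) / (11/30) = 36/11.

36/11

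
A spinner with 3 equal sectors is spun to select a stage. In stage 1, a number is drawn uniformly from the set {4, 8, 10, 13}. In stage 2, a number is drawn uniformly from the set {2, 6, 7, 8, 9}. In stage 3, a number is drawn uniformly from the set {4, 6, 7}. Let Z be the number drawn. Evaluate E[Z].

E[Z | stage 1] = (4+8+10+13)/4 = 35/4.
E[Z | stage 2] = (2+6+7+8+9)/5 = 32/5.
E[Z | stage 3] = (4+6+7)/3 = 17/3.
E[Z] = (1/3)·(35/4) + (1/3)·(32/5) + (1/3)·(17/3) = 1249/180.

1249/180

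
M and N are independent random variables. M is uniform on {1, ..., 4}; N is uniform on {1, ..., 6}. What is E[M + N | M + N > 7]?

Outcomes with M + N > 7: (2,6), (3,5), (3,6), (4,4), (4,5), (4,6), each with probability 1/24.
E[M + N | M + N > 7] = (8 + 8 + 9 + 8 + 9 + 10) / 6 = 26/3.

26/3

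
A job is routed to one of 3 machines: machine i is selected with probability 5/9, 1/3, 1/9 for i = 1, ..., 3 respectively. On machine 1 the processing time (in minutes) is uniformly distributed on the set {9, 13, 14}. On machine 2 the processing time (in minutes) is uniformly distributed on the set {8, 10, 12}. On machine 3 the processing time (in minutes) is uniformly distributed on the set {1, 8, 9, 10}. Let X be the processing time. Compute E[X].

E[X | machine 1] = (9+13+14)/3 = 12.
E[X | machine 2] = (8+10+12)/3 = 10.
E[X | machine 3] = (1+8+9+10)/4 = 7.
By the law of total expectation,
E[X] = (5/9)·(12) + (1/3)·(10) + (1/9)·(7) = 97/9.

97/9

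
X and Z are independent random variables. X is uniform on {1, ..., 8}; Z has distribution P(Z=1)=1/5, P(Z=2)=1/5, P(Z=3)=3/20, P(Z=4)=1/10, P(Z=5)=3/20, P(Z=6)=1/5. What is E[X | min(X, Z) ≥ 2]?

5

P(min(X, Z) ≥ 2) = 7/10.
Summing X·P(x,y) over outcomes with min(X, Z) ≥ 2 gives 7/2.
E[X | min(X, Z) ≥ 2] = (7/2) / (7/10) = 5.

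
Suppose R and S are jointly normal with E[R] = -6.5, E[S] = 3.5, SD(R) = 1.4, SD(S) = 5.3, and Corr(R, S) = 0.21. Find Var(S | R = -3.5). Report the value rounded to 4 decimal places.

The conditional variance in a bivariate normal is σ_S²(1 − ρ²), independent of x.
Var(S | R=-3.5) = (5.3)²·(1 − (0.21)²) = 28.09·0.9559 = 26.8512.

26.8512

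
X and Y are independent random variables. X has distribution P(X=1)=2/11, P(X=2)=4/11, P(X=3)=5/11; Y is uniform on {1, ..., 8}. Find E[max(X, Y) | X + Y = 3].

P(X + Y = 3) = 3/44.
Summing max(X,Y)·P(x,y) over outcomes with X + Y = 3 gives 3/22.
E[max(X, Y) | X + Y = 3] = (3/22) / (3/44) = 2.

2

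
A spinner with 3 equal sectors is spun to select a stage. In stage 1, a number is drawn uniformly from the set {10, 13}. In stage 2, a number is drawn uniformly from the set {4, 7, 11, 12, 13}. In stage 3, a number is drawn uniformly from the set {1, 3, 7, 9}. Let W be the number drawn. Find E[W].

259/30

E[W | stage 1] = (10+13)/2 = 23/2.
E[W | stage 2] = (4+7+11+12+13)/5 = 47/5.
E[W | stage 3] = (1+3+7+9)/4 = 5.
E[W] = (1/3)·(23/2) + (1/3)·(47/5) + (1/3)·(5) = 259/30.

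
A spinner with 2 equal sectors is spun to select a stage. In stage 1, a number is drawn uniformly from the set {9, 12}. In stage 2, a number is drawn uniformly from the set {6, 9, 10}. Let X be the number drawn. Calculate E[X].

113/12

E[X | stage 1] = (9+12)/2 = 21/2.
E[X | stage 2] = (6+9+10)/3 = 25/3.
E[X] = (1/2)·(21/2) + (1/2)·(25/3) = 113/12.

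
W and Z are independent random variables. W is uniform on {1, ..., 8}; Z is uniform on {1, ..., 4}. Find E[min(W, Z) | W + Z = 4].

Outcomes with W + Z = 4: (1,3), (2,2), (3,1), each with probability 1/32.
E[min(W, Z) | W + Z = 4] = (1 + 2 + 1) / 3 = 4/3.

4/3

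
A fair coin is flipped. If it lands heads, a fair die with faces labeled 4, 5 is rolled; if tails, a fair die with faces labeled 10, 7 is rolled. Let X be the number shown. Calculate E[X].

13/2

E[X | heads] = (4+5)/2 = 9/2.
E[X | tails] = (10+7)/2 = 17/2.
By the law of total expectation,
E[X] = (1/2)·(9/2) + (1/2)·(17/2) = 13/2.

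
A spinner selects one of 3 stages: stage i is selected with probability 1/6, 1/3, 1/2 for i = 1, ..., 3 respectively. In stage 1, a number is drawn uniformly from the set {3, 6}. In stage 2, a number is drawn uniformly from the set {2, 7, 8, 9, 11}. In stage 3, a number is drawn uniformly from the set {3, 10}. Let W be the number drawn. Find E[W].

97/15

E[W | stage 1] = (3+6)/2 = 9/2.
E[W | stage 2] = (2+7+8+9+11)/5 = 37/5.
E[W | stage 3] = (3+10)/2 = 13/2.
By the law of total expectation,
E[W] = (1/6)·(9/2) + (1/3)·(37/5) + (1/2)·(13/2) = 97/15.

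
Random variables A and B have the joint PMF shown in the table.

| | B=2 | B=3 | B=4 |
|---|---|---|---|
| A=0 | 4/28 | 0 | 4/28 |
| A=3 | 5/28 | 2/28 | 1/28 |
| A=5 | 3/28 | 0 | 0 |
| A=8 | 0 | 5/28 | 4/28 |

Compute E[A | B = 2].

P(B = 2) = 3/7.
Summing A·P(A=x,B=y) over the conditioning event gives 15/14.
E[A | B = 2] = (15/14) / (3/7) = 5/2.

5/2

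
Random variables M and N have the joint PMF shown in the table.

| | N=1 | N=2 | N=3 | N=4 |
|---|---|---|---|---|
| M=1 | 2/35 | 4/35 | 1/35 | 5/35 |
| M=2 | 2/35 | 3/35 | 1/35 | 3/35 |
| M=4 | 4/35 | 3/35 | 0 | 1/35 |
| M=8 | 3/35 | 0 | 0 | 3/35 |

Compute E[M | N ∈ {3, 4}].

P(N ∈ {3, 4}) = 2/5.
Σ M·P over the event = 1·(1/35) + 1·(5/35) + 2·(1/35) + 2·(3/35) + 4·(1/35) + 8·(3/35) = 6/5.
E[M | N ∈ {3, 4}] = (6/5) / (2/5) = 3.

3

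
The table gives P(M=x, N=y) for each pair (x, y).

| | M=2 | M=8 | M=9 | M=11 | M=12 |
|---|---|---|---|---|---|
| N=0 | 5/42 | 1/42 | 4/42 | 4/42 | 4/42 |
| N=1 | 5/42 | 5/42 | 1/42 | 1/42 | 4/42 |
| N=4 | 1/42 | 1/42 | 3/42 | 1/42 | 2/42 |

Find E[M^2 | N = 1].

P(N = 1) = 8/21.
Σ M^2·P over the event = 4·(5/42) + 64·(5/42) + 81·(1/42) + 121·(1/42) + 144·(4/42) = 559/21.
E[M^2 | N = 1] = (559/21) / (8/21) = 559/8.

559/8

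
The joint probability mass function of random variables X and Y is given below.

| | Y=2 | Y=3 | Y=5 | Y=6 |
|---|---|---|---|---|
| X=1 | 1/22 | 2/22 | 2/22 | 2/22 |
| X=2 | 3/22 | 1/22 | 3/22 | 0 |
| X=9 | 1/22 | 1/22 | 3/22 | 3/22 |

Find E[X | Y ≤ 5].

64/17

P(Y ≤ 5) = 17/22.
Summing X·P(X=x,Y=y) over the conditioning event gives 32/11.
E[X | Y ≤ 5] = (32/11) / (17/22) = 64/17.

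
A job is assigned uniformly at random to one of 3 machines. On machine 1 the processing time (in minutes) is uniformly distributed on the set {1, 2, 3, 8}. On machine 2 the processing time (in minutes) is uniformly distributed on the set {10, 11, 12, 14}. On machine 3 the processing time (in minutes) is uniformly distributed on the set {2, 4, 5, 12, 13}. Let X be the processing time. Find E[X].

449/60

E[X | machine 1] = (1+2+3+8)/4 = 7/2.
E[X | machine 2] = (10+11+12+14)/4 = 47/4.
E[X | machine 3] = (2+4+5+12+13)/5 = 36/5.
By the law of total expectation,
E[X] = (1/3)·(7/2) + (1/3)·(47/4) + (1/3)·(36/5) = 449/60.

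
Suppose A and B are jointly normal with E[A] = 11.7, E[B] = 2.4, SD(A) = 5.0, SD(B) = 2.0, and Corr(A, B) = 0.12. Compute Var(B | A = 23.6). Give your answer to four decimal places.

3.9424

For a bivariate normal, Var(B | A=x) = σ_B²(1 − ρ²).
Var(B | A=23.6) = (2.0)²·(1 − (0.12)²) = 4·0.9856 = 3.9424.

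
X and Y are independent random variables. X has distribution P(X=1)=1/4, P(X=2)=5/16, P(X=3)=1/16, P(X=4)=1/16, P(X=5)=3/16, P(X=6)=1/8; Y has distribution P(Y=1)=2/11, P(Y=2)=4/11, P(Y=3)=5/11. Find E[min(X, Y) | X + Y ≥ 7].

67/27

P(X + Y ≥ 7) = 27/88.
Summing min(X,Y)·P(x,y) over outcomes with X + Y ≥ 7 gives 67/88.
E[min(X, Y) | X + Y ≥ 7] = (67/88) / (27/88) = 67/27.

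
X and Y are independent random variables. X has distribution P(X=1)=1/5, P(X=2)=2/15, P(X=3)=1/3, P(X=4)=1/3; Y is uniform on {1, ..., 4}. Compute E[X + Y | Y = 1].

P(Y = 1) = 1/4.
Summing (X+Y)·P(x,y) over outcomes with Y = 1 gives 19/20.
E[X + Y | Y = 1] = (19/20) / (1/4) = 19/5.

19/5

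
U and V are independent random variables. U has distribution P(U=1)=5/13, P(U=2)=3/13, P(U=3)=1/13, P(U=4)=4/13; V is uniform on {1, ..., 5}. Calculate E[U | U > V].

60/17

P(U > V) = 17/65.
Summing U·P(x,y) over outcomes with U > V gives 12/13.
E[U | U > V] = (12/13) / (17/65) = 60/17.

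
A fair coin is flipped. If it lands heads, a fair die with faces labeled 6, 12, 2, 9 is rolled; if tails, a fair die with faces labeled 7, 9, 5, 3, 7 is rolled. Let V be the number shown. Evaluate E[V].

269/40

E[V | heads] = (6+12+2+9)/4 = 29/4.
E[V | tails] = (7+9+5+3+7)/5 = 31/5.
By the law of total expectation,
E[V] = (1/2)·(29/4) + (1/2)·(31/5) = 269/40.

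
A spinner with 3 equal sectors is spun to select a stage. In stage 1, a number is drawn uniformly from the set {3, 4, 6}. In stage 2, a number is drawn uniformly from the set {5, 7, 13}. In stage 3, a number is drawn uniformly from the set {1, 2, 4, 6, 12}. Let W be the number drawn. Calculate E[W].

E[W | stage 1] = (3+4+6)/3 = 13/3.
E[W | stage 2] = (5+7+13)/3 = 25/3.
E[W | stage 3] = (1+2+4+6+12)/5 = 5.
By the law of total expectation,
E[W] = (1/3)·(13/3) + (1/3)·(25/3) + (1/3)·(5) = 53/9.

53/9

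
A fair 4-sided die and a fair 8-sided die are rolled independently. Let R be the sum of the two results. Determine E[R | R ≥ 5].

102/13

P(R ≥ 5) = 13/16.
Σ over the event: 5·1/8 + 6·1/8 + 7·1/8 + 8·1/8 + 9·1/8 + 10·3/32 + 11·1/16 + 12·1/32 = 51/8.
E[R | R ≥ 5] = (51/8) / (13/16) = 102/13.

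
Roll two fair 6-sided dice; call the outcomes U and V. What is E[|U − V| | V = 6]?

5/2

Outcomes with V = 6: (1,6), (2,6), (3,6), (4,6), (5,6), (6,6), each with probability 1/36.
E[|U − V| | V = 6] = (5 + 4 + 3 + 2 + 1 + 0) / 6 = 5/2.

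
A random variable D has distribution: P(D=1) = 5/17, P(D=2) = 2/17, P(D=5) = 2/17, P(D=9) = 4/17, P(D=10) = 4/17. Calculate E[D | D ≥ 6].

19/2

P(D ≥ 6) = 8/17.
Σ over the event: 9·4/17 + 10·4/17 = 76/17.
E[D | D ≥ 6] = (76/17) / (8/17) = 19/2.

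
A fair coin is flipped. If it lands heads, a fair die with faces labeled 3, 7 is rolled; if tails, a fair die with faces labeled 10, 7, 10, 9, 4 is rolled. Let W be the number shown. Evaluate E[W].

13/2

E[W | heads] = (3+7)/2 = 5.
E[W | tails] = (10+7+10+9+4)/5 = 8.
E[W] = (1/2)·(5) + (1/2)·(8) = 13/2.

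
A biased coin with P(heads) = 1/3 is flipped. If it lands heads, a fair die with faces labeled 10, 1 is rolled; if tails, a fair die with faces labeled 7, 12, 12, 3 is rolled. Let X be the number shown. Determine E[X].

15/2

E[X | heads] = (10+1)/2 = 11/2.
E[X | tails] = (7+12+12+3)/4 = 17/2.
By the law of total expectation,
E[X] = (1/3)·(11/2) + (2/3)·(17/2) = 15/2.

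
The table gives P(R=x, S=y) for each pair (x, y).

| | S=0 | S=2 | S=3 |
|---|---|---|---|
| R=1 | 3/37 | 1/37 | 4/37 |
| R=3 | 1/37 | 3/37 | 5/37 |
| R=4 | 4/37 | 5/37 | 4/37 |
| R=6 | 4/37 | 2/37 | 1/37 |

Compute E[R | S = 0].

P(S = 0) = 12/37.
Summing R·P(R=x,S=y) over the conditioning event gives 46/37.
E[R | S = 0] = (46/37) / (12/37) = 23/6.

23/6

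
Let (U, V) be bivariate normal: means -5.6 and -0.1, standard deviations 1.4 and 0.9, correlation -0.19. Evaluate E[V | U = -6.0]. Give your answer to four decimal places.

For a bivariate normal, E[V | U=x] = μ_V + ρ·(σ_V/σ_U)·(x − μ_U).
E[V | U=-6.0] = -0.1 + (-0.19)·(0.9/1.4)·(-6.0 − (-5.6)) = -0.1 + (-0.12214)·(-0.4) = -0.0511.

-0.0511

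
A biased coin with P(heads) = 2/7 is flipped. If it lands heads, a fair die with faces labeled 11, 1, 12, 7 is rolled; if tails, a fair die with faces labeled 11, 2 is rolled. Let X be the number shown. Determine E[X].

E[X | heads] = (11+1+12+7)/4 = 31/4.
E[X | tails] = (11+2)/2 = 13/2.
E[X] = (2/7)·(31/4) + (5/7)·(13/2) = 48/7.

48/7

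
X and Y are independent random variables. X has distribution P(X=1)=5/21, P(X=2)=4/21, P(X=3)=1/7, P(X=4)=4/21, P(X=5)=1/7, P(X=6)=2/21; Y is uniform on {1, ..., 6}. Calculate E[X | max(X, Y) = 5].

113/31

P(max(X, Y) = 5) = 31/126.
Summing X·P(x,y) over outcomes with max(X, Y) = 5 gives 113/126.
E[X | max(X, Y) = 5] = (113/126) / (31/126) = 113/31.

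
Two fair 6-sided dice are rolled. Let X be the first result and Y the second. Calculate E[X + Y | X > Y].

7

P(X > Y) = 5/12.
Summing (X+Y)·P(x,y) over outcomes with X > Y gives 35/12.
E[X + Y | X > Y] = (35/12) / (5/12) = 7.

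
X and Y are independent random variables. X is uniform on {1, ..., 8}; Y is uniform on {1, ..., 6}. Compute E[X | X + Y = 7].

Outcomes with X + Y = 7: (1,6), (2,5), (3,4), (4,3), (5,2), (6,1), each with probability 1/48.
E[X | X + Y = 7] = (1 + 2 + 3 + 4 + 5 + 6) / 6 = 7/2.

7/2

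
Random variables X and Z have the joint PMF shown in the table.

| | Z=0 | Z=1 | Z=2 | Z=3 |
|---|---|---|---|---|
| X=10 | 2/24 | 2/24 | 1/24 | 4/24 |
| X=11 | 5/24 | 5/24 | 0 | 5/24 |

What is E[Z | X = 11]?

P(X = 11) = 5/8.
Σ Z·P over the event = 0·(5/24) + 1·(5/24) + 3·(5/24) = 5/6.
E[Z | X = 11] = (5/6) / (5/8) = 4/3.

4/3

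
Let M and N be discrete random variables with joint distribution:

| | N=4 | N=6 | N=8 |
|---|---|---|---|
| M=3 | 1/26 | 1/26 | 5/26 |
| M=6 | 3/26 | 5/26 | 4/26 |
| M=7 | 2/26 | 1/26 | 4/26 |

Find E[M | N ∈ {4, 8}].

102/19

P(N ∈ {4, 8}) = 19/26.
Σ M·P over the event = 3·(1/26) + 3·(5/26) + 6·(3/26) + 6·(4/26) + 7·(2/26) + 7·(4/26) = 51/13.
E[M | N ∈ {4, 8}] = (51/13) / (19/26) = 102/19.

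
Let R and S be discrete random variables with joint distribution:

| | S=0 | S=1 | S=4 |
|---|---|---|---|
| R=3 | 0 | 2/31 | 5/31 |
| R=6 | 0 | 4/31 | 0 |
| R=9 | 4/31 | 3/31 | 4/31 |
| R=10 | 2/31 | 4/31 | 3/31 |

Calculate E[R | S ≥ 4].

27/4

P(S ≥ 4) = 12/31.
Σ R·P over the event = 3·(5/31) + 9·(4/31) + 10·(3/31) = 81/31.
E[R | S ≥ 4] = (81/31) / (12/31) = 27/4.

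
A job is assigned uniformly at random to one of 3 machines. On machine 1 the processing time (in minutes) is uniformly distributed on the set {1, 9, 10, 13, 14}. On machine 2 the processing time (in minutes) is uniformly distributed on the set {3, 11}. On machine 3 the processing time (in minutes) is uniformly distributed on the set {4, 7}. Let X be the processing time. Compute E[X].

73/10

E[X | machine 1] = (1+9+10+13+14)/5 = 47/5.
E[X | machine 2] = (3+11)/2 = 7.
E[X | machine 3] = (4+7)/2 = 11/2.
By the law of total expectation,
E[X] = (1/3)·(47/5) + (1/3)·(7) + (1/3)·(11/2) = 73/10.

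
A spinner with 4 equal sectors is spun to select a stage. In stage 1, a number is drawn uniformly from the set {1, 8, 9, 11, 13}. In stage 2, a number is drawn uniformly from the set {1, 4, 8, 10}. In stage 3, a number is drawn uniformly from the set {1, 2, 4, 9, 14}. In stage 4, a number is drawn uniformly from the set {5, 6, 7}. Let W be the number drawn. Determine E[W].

E[W | stage 1] = (1+8+9+11+13)/5 = 42/5.
E[W | stage 2] = (1+4+8+10)/4 = 23/4.
E[W | stage 3] = (1+2+4+9+14)/5 = 6.
E[W | stage 4] = (5+6+7)/3 = 6.
E[W] = (1/4)·(42/5) + (1/4)·(23/4) + (1/4)·(6) + (1/4)·(6) = 523/80.

523/80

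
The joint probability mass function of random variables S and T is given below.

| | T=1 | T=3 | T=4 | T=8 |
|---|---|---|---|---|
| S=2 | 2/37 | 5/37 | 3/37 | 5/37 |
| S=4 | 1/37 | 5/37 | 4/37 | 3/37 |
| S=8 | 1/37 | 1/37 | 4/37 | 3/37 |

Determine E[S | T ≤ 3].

P(T ≤ 3) = 15/37.
Σ S·P over the event = 2·(2/37) + 2·(5/37) + 4·(1/37) + 4·(5/37) + 8·(1/37) + 8·(1/37) = 54/37.
E[S | T ≤ 3] = (54/37) / (15/37) = 18/5.

18/5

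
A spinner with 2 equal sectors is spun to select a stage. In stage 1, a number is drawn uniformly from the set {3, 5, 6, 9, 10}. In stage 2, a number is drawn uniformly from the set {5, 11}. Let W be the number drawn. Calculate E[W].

E[W | stage 1] = (3+5+6+9+10)/5 = 33/5.
E[W | stage 2] = (5+11)/2 = 8.
E[W] = (1/2)·(33/5) + (1/2)·(8) = 73/10.

73/10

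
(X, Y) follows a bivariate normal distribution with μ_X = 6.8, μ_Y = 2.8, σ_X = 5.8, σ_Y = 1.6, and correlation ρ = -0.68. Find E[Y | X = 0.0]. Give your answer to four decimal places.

For a bivariate normal, E[Y | X=x] = μ_Y + ρ·(σ_Y/σ_X)·(x − μ_X).
E[Y | X=0.0] = 2.8 + (-0.68)·(1.6/5.8)·(0.0 − (6.8)) = 2.8 + (-0.18759)·(-6.8) = 4.0756.

4.0756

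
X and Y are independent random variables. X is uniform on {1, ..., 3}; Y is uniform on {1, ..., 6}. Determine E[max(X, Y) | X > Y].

Outcomes with X > Y: (2,1), (3,1), (3,2), each with probability 1/18.
E[max(X, Y) | X > Y] = (2 + 3 + 3) / 3 = 8/3.

8/3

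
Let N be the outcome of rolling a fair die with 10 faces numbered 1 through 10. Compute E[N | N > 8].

Given N > 8, N is equally likely to be any of {9, 10}.
E[N | N > 8] = (9 + 10) / 2 = 19/2.

19/2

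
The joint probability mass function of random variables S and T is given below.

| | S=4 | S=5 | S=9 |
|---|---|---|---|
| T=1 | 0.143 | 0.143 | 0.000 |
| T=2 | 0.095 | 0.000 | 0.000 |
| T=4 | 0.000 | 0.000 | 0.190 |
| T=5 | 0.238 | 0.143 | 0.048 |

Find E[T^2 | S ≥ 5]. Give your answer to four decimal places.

P(S ≥ 5) = 0.524.
Σ T^2·P over the event = 1·(0.143) + 25·(0.143) + 16·(0.190) + 25·(0.048) = 7.958.
E[T^2 | S ≥ 5] = (7.958) / (0.524) = 15.1870.

15.1870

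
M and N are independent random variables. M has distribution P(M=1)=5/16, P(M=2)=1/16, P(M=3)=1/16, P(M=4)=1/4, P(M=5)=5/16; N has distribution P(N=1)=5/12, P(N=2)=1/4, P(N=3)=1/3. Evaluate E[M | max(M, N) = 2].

31/23

P(max(M, N) = 2) = 23/192.
Summing M·P(x,y) over outcomes with max(M, N) = 2 gives 31/192.
E[M | max(M, N) = 2] = (31/192) / (23/192) = 31/23.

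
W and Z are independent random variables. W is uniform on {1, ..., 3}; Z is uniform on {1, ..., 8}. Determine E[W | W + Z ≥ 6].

32/15

P(W + Z ≥ 6) = 5/8.
Summing W·P(x,y) over outcomes with W + Z ≥ 6 gives 4/3.
E[W | W + Z ≥ 6] = (4/3) / (5/8) = 32/15.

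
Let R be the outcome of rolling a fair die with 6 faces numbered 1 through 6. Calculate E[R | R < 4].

Given R < 4, R is equally likely to be any of {1, 2, 3}.
E[R | R < 4] = (1 + 2 + 3) / 3 = 2.

2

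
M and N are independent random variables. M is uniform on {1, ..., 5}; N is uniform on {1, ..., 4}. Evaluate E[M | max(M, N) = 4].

P(max(M, N) = 4) = 7/20.
Summing M·P(x,y) over outcomes with max(M, N) = 4 gives 11/10.
E[M | max(M, N) = 4] = (11/10) / (7/20) = 22/7.

22/7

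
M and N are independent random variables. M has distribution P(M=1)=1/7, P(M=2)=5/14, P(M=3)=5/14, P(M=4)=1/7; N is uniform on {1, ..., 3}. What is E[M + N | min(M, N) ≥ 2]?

21/4

P(min(M, N) ≥ 2) = 4/7.
Summing (M+N)·P(x,y) over outcomes with min(M, N) ≥ 2 gives 3.
E[M + N | min(M, N) ≥ 2] = (3) / (4/7) = 21/4.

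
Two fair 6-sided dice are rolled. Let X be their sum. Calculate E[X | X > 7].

28/3

P(X > 7) = 5/12.
Σ over the event: 8·5/36 + 9·1/9 + 10·1/12 + 11·1/18 + 12·1/36 = 35/9.
E[X | X > 7] = (35/9) / (5/12) = 28/3.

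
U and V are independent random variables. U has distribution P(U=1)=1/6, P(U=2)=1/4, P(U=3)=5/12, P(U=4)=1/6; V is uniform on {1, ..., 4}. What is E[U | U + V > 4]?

P(U + V > 4) = 31/48.
Summing U·P(x,y) over outcomes with U + V > 4 gives 91/48.
E[U | U + V > 4] = (91/48) / (31/48) = 91/31.

91/31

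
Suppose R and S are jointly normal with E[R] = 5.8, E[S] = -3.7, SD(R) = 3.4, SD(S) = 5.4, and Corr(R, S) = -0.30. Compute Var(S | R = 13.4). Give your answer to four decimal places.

For a bivariate normal, Var(S | R=x) = σ_S²(1 − ρ²).
Var(S | R=13.4) = (5.4)²·(1 − (-0.30)²) = 29.16·0.91 = 26.5356.

26.5356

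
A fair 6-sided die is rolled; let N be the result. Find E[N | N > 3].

5

Given N > 3, N is equally likely to be any of {4, 5, 6}.
E[N | N > 3] = (4 + 5 + 6) / 3 = 5.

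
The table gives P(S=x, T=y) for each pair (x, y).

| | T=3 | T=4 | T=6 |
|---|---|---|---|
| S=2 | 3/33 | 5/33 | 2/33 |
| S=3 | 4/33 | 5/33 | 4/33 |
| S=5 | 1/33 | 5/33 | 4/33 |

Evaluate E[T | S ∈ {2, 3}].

P(S ∈ {2, 3}) = 23/33.
Σ T·P over the event = 3·(3/33) + 4·(5/33) + 6·(2/33) + 3·(4/33) + 4·(5/33) + 6·(4/33) = 97/33.
E[T | S ∈ {2, 3}] = (97/33) / (23/33) = 97/23.

97/23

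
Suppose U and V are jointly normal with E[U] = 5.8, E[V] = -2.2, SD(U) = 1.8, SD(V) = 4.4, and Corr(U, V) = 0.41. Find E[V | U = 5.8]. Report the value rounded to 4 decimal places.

-2.2000

For a bivariate normal, E[V | U=x] = μ_V + ρ·(σ_V/σ_U)·(x − μ_U).
E[V | U=5.8] = -2.2 + (0.41)·(4.4/1.8)·(5.8 − (5.8)) = -2.2 + (1.0022)·(0) = -2.2000.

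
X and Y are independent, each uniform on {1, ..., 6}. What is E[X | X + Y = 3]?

P(X + Y = 3) = 1/18.
Summing X·P(x,y) over outcomes with X + Y = 3 gives 1/12.
E[X | X + Y = 3] = (1/12) / (1/18) = 3/2.

3/2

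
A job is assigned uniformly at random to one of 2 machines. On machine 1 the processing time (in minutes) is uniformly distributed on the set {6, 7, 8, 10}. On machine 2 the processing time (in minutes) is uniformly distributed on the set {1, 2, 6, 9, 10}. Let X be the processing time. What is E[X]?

267/40

E[X | machine 1] = (6+7+8+10)/4 = 31/4.
E[X | machine 2] = (1+2+6+9+10)/5 = 28/5.
By the law of total expectation,
E[X] = (1/2)·(31/4) + (1/2)·(28/5) = 267/40.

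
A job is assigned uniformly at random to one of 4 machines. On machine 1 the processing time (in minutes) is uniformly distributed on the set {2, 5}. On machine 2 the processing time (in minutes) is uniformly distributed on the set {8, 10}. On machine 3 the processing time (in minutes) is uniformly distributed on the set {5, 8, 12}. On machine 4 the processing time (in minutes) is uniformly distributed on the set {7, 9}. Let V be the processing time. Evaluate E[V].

E[V | machine 1] = (2+5)/2 = 7/2.
E[V | machine 2] = (8+10)/2 = 9.
E[V | machine 3] = (5+8+12)/3 = 25/3.
E[V | machine 4] = (7+9)/2 = 8.
E[V] = (1/4)·(7/2) + (1/4)·(9) + (1/4)·(25/3) + (1/4)·(8) = 173/24.

173/24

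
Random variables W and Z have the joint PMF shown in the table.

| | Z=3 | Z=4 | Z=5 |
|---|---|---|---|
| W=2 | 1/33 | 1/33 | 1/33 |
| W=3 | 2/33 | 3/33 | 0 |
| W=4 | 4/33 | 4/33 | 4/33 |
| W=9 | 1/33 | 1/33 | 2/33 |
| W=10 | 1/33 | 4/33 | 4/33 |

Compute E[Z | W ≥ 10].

P(W ≥ 10) = 3/11.
Σ Z·P over the event = 3·(1/33) + 4·(4/33) + 5·(4/33) = 13/11.
E[Z | W ≥ 10] = (13/11) / (3/11) = 13/3.

13/3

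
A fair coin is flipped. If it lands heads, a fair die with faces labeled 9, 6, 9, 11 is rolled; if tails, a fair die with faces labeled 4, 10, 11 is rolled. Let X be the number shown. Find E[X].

E[X | heads] = (9+6+9+11)/4 = 35/4.
E[X | tails] = (4+10+11)/3 = 25/3.
By the law of total expectation,
E[X] = (1/2)·(35/4) + (1/2)·(25/3) = 205/24.

205/24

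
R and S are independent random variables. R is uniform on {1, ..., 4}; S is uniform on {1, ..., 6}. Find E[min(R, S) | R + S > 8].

11/3

Outcomes with R + S > 8: (3,6), (4,5), (4,6), each with probability 1/24.
E[min(R, S) | R + S > 8] = (3 + 4 + 4) / 3 = 11/3.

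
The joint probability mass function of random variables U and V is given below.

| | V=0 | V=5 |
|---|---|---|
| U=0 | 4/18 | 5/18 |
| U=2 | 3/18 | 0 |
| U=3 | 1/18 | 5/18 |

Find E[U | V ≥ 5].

3/2

P(V ≥ 5) = 5/9.
Σ U·P over the event = 0·(5/18) + 3·(5/18) = 5/6.
E[U | V ≥ 5] = (5/6) / (5/9) = 3/2.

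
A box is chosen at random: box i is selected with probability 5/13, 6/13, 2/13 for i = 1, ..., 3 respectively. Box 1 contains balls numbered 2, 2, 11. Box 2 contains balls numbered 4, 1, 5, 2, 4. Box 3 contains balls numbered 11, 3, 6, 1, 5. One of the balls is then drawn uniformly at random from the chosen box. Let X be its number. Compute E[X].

21/5

E[X | box 1] = (2+2+11)/3 = 5.
E[X | box 2] = (4+1+5+2+4)/5 = 16/5.
E[X | box 3] = (11+3+6+1+5)/5 = 26/5.
By the law of total expectation,
E[X] = (5/13)·(5) + (6/13)·(16/5) + (2/13)·(26/5) = 21/5.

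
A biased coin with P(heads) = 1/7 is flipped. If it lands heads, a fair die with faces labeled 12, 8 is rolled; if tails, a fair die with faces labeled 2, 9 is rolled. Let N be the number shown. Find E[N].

43/7

E[N | heads] = (12+8)/2 = 10.
E[N | tails] = (2+9)/2 = 11/2.
E[N] = (1/7)·(10) + (6/7)·(11/2) = 43/7.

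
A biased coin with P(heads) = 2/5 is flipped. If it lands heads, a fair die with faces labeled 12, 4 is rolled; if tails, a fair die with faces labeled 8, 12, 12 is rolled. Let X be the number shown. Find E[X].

E[X | heads] = (12+4)/2 = 8.
E[X | tails] = (8+12+12)/3 = 32/3.
By the law of total expectation,
E[X] = (2/5)·(8) + (3/5)·(32/3) = 48/5.

48/5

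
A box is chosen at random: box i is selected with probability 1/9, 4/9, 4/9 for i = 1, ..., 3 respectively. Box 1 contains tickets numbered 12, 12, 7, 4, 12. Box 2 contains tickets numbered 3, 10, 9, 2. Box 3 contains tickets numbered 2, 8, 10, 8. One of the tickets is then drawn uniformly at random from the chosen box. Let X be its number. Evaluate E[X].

E[X | box 1] = (12+12+7+4+12)/5 = 47/5.
E[X | box 2] = (3+10+9+2)/4 = 6.
E[X | box 3] = (2+8+10+8)/4 = 7.
E[X] = (1/9)·(47/5) + (4/9)·(6) + (4/9)·(7) = 307/45.

307/45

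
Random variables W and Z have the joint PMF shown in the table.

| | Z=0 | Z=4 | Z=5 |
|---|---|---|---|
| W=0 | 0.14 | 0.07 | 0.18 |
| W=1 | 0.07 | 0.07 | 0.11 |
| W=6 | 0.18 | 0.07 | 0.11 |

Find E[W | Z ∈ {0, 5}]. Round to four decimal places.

2.4304

P(Z ∈ {0, 5}) = 0.79.
Σ W·P over the event = 0·(0.14) + 0·(0.18) + 1·(0.07) + 1·(0.11) + 6·(0.18) + 6·(0.11) = 1.92.
E[W | Z ∈ {0, 5}] = (1.92) / (0.79) = 2.4304.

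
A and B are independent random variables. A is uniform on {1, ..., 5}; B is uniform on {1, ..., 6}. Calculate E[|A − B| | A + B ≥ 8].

8/5

Outcomes with A + B ≥ 8: (2,6), (3,5), (3,6), (4,4), (4,5), (4,6), (5,3), (5,4), (5,5), (5,6), each with probability 1/30.
E[|A − B| | A + B ≥ 8] = (4 + 2 + 3 + 0 + 1 + 2 + 2 + 1 + 0 + 1) / 10 = 8/5.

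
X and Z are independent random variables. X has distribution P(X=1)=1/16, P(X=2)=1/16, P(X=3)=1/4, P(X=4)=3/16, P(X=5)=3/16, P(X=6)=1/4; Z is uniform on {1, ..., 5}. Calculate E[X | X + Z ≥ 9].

P(X + Z ≥ 9) = 21/80.
Summing X·P(x,y) over outcomes with X + Z ≥ 9 gives 57/40.
E[X | X + Z ≥ 9] = (57/40) / (21/80) = 38/7.

38/7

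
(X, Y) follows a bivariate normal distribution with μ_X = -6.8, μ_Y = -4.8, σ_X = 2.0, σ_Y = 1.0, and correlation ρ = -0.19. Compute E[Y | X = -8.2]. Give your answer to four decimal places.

-4.6670

For a bivariate normal, E[Y | X=x] = μ_Y + ρ·(σ_Y/σ_X)·(x − μ_X).
E[Y | X=-8.2] = -4.8 + (-0.19)·(1.0/2.0)·(-8.2 − (-6.8)) = -4.8 + (-0.095)·(-1.4) = -4.6670.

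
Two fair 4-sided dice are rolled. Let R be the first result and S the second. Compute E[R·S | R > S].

35/6

Outcomes with R > S: (2,1), (3,1), (3,2), (4,1), (4,2), (4,3), each with probability 1/16.
E[R·S | R > S] = (2 + 3 + 6 + 4 + 8 + 12) / 6 = 35/6.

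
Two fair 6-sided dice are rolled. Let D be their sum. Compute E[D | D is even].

7

P(D is even) = 1/2.
Σ over the event: 2·1/36 + 4·1/12 + 6·5/36 + 8·5/36 + 10·1/12 + 12·1/36 = 7/2.
E[D | D is even] = (7/2) / (1/2) = 7.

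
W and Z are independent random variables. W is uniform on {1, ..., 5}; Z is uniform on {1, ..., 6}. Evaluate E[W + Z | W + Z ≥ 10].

31/3

P(W + Z ≥ 10) = 1/10.
Summing (W+Z)·P(x,y) over outcomes with W + Z ≥ 10 gives 31/30.
E[W + Z | W + Z ≥ 10] = (31/30) / (1/10) = 31/3.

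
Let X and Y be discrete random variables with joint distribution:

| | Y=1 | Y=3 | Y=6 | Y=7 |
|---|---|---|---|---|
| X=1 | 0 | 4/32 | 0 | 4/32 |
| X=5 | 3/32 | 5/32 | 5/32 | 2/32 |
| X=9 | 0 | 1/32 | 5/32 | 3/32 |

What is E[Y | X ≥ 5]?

P(X ≥ 5) = 3/4.
Σ Y·P over the event = 1·(3/32) + 3·(5/32) + 6·(5/32) + 7·(2/32) + 3·(1/32) + 6·(5/32) + 7·(3/32) = 29/8.
E[Y | X ≥ 5] = (29/8) / (3/4) = 29/6.

29/6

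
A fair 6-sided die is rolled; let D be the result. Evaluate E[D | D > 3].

Given D > 3, D is equally likely to be any of {4, 5, 6}.
E[D | D > 3] = (4 + 5 + 6) / 3 = 5.

5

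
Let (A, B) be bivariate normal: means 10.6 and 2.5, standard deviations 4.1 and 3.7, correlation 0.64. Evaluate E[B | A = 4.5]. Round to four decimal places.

-1.0231

For a bivariate normal, E[B | A=x] = μ_B + ρ·(σ_B/σ_A)·(x − μ_A).
E[B | A=4.5] = 2.5 + (0.64)·(3.7/4.1)·(4.5 − (10.6)) = 2.5 + (0.57756)·(-6.1) = -1.0231.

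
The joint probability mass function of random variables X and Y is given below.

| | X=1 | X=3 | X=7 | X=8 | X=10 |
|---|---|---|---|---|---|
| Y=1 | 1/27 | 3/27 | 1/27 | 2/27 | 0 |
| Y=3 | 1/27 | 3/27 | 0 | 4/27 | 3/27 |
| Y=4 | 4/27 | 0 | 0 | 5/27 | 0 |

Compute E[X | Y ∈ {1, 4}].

77/16

P(Y ∈ {1, 4}) = 16/27.
Σ X·P over the event = 1·(1/27) + 1·(4/27) + 3·(3/27) + 7·(1/27) + 8·(2/27) + 8·(5/27) = 77/27.
E[X | Y ∈ {1, 4}] = (77/27) / (16/27) = 77/16.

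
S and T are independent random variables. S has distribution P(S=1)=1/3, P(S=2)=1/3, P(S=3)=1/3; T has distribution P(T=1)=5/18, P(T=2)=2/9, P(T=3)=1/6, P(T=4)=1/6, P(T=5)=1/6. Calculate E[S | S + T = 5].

21/10

P(S + T = 5) = 5/27.
Summing S·P(x,y) over outcomes with S + T = 5 gives 7/18.
E[S | S + T = 5] = (7/18) / (5/27) = 21/10.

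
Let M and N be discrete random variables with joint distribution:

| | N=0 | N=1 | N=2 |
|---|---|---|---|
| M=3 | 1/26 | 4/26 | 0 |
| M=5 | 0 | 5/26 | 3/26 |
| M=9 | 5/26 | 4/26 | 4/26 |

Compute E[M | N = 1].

P(N = 1) = 1/2.
Σ M·P over the event = 3·(4/26) + 5·(5/26) + 9·(4/26) = 73/26.
E[M | N = 1] = (73/26) / (1/2) = 73/13.

73/13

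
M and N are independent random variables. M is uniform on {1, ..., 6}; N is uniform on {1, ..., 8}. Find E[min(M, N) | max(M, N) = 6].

P(max(M, N) = 6) = 11/48.
Summing min(M,N)·P(x,y) over outcomes with max(M, N) = 6 gives 3/4.
E[min(M, N) | max(M, N) = 6] = (3/4) / (11/48) = 36/11.

36/11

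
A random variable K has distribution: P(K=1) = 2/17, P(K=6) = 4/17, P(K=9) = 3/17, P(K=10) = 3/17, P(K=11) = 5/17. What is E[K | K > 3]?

P(K > 3) = 15/17.
Σ over the event: 6·4/17 + 9·3/17 + 10·3/17 + 11·5/17 = 8.
E[K | K > 3] = (8) / (15/17) = 136/15.

136/15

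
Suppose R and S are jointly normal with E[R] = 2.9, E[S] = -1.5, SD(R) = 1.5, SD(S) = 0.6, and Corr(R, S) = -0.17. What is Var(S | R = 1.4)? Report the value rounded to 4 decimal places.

0.3496

For a bivariate normal, Var(S | R=x) = σ_S²(1 − ρ²).
Var(S | R=1.4) = (0.6)²·(1 − (-0.17)²) = 0.36·0.9711 = 0.3496.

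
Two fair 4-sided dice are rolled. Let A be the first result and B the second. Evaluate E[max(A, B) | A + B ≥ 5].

37/10

Outcomes with A + B ≥ 5: (1,4), (2,3), (2,4), (3,2), (3,3), (3,4), (4,1), (4,2), (4,3), (4,4), each with probability 1/16.
E[max(A, B) | A + B ≥ 5] = (4 + 3 + 4 + 3 + 3 + 4 + 4 + 4 + 4 + 4) / 10 = 37/10.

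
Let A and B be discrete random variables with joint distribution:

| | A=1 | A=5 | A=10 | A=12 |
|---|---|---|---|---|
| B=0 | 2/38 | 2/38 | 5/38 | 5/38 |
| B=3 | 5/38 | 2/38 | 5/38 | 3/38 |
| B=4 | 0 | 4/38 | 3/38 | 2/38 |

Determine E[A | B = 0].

61/7

P(B = 0) = 7/19.
Σ A·P over the event = 1·(2/38) + 5·(2/38) + 10·(5/38) + 12·(5/38) = 61/19.
E[A | B = 0] = (61/19) / (7/19) = 61/7.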